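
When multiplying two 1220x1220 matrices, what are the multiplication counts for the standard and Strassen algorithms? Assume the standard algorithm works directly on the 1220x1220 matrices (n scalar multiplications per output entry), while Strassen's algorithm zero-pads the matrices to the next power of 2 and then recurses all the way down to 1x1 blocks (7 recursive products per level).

Matrix multiplication for 1220x1220 matrices:

Strassen's algorithm requires power-of-2 dimensions. Pad 1220x1220 to 2048x2048 (next power of 2).

Standard algorithm: 1220^3 = 1815848000 multiplications
Strassen's algorithm: 7^(log2(2048)) = 7^11 = 1977326743 multiplications
Difference: 1815848000 - 1977326743 = -161478743 (Strassen uses MORE here due to padding overhead — for small or just-over-power-of-2 n, padding can outweigh the per-level savings)

Standard: 1815848000 multiplications (1220^3). Strassen: 1977326743 multiplications (7^11, after padding to 2048x2048). Strassen reduces 8 recursive multiplications to 7 at each level.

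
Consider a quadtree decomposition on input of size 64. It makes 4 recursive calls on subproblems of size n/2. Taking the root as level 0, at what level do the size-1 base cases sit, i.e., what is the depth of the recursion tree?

For divide and conquer with division factor 2:

Problem sizes at each level:
Level 0: 64
Level 1: 32
Level 2: 16
Level 3: 8
Level 4: 4
Level 5: 2
Level 6: 1

The root is level 0 and the size-1 base case is level 6 (the tree spans levels 0 through 6, i.e. 7 levels counting the root), so the depth is the number of divisions: log_2(64) = 6

The recursion tree depth is log_2(64) = 6. At each level, the problem size is divided by 2, so it takes 6 divisions to reduce to a base case of size 1. The algorithm makes 4 recursive calls at each level.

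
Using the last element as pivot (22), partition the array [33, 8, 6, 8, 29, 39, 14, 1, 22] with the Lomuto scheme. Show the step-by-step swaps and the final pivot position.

Lomuto partition with pivot = 22:

Initial array: [33, 8, 6, 8, 29, 39, 14, 1, 22]

arr[0]=33 > 22: no swap
arr[1]=8 <= 22: swap with position 0, array becomes [8, 33, 6, 8, 29, 39, 14, 1, 22]
arr[2]=6 <= 22: swap with position 1, array becomes [8, 6, 33, 8, 29, 39, 14, 1, 22]
arr[3]=8 <= 22: swap with position 2, array becomes [8, 6, 8, 33, 29, 39, 14, 1, 22]
arr[4]=29 > 22: no swap
arr[5]=39 > 22: no swap
arr[6]=14 <= 22: swap with position 3, array becomes [8, 6, 8, 14, 29, 39, 33, 1, 22]
arr[7]=1 <= 22: swap with position 4, array becomes [8, 6, 8, 14, 1, 39, 33, 29, 22]

Place pivot at position 5: [8, 6, 8, 14, 1, 22, 33, 29, 39]
Pivot position: 5

After partitioning with pivot 22, the array becomes [8, 6, 8, 14, 1, 22, 33, 29, 39]. The pivot is placed at index 5. All elements to the left of the pivot are <= 22, and all elements to the right are > 22.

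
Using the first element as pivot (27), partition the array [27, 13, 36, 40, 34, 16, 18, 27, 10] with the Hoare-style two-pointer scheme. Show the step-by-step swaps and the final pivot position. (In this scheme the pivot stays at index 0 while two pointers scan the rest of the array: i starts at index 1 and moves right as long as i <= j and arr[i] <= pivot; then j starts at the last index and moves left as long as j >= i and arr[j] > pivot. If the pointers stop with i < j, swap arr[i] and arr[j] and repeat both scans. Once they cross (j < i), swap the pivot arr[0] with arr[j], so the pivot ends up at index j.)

Hoare-style two-pointer partition with pivot = 27:

Initial array: [27, 13, 36, 40, 34, 16, 18, 27, 10]

Pointers start at i = 1, j = 8.
i stops at index 2 (arr[2]=36 > 27), j stops at index 8 (arr[8]=10 <= 27): swap arr[2] and arr[8], array becomes [27, 13, 10, 40, 34, 16, 18, 27, 36]
i stops at index 3 (arr[3]=40 > 27), j stops at index 7 (arr[7]=27 <= 27): swap arr[3] and arr[7], array becomes [27, 13, 10, 27, 34, 16, 18, 40, 36]
i stops at index 4 (arr[4]=34 > 27), j stops at index 6 (arr[6]=18 <= 27): swap arr[4] and arr[6], array becomes [27, 13, 10, 27, 18, 16, 34, 40, 36]
i ends at 6, j ends at 5: the pointers have crossed (j < i), so scanning stops.

Swap pivot arr[0] with arr[5] to place pivot at position 5: [16, 13, 10, 27, 18, 27, 34, 40, 36]
Pivot position: 5

After partitioning with pivot 27, the array becomes [16, 13, 10, 27, 18, 27, 34, 40, 36]. The pivot is placed at index 5. All elements to the left of the pivot are <= 27, and all elements to the right are > 27.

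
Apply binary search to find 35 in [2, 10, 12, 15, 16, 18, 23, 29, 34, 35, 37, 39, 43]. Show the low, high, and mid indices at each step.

Binary search for 35 in [2, 10, 12, 15, 16, 18, 23, 29, 34, 35, 37, 39, 43]:

lo=0, hi=12, mid=6, arr[mid]=23 -> 23 < 35, search right half
lo=7, hi=12, mid=9, arr[mid]=35 -> Found target at index 9!

Binary search finds 35 at index 9 after 2 comparisons. The search repeatedly halves the search space by comparing with the middle element.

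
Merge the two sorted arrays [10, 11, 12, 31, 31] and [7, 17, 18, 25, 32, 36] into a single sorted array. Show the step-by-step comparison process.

Merging process:

Compare 10 vs 7: take 7 from right. Merged: [7]
Compare 10 vs 17: take 10 from left. Merged: [7, 10]
Compare 11 vs 17: take 11 from left. Merged: [7, 10, 11]
Compare 12 vs 17: take 12 from left. Merged: [7, 10, 11, 12]
Compare 31 vs 17: take 17 from right. Merged: [7, 10, 11, 12, 17]
Compare 31 vs 18: take 18 from right. Merged: [7, 10, 11, 12, 17, 18]
Compare 31 vs 25: take 25 from right. Merged: [7, 10, 11, 12, 17, 18, 25]
Compare 31 vs 32: take 31 from left. Merged: [7, 10, 11, 12, 17, 18, 25, 31]
Compare 31 vs 32: take 31 from left. Merged: [7, 10, 11, 12, 17, 18, 25, 31, 31]
Append remaining from right: [32, 36]. Merged: [7, 10, 11, 12, 17, 18, 25, 31, 31, 32, 36]

Final merged array: [7, 10, 11, 12, 17, 18, 25, 31, 31, 32, 36]
Total comparisons: 9

The merged array is [7, 10, 11, 12, 17, 18, 25, 31, 31, 32, 36], requiring 9 comparisons. The merge step runs in O(n) time where n is the total number of elements.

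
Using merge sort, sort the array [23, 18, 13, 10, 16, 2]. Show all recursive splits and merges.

Merge sort trace:

Split: [23, 18, 13, 10, 16, 2] -> [23, 18, 13] and [10, 16, 2]
  Split: [23, 18, 13] -> [23] and [18, 13]
    Split: [18, 13] -> [18] and [13]
    Merge: [18] + [13] -> [13, 18]
  Merge: [23] + [13, 18] -> [13, 18, 23]
  Split: [10, 16, 2] -> [10] and [16, 2]
    Split: [16, 2] -> [16] and [2]
    Merge: [16] + [2] -> [2, 16]
  Merge: [10] + [2, 16] -> [2, 10, 16]
Merge: [13, 18, 23] + [2, 10, 16] -> [2, 10, 13, 16, 18, 23]

Final sorted array: [2, 10, 13, 16, 18, 23]

The merge sort proceeds by recursively splitting the array and merging sorted halves.
After all merges, the sorted array is [2, 10, 13, 16, 18, 23].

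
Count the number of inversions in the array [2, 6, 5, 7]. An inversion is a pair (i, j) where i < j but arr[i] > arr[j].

Finding inversions in [2, 6, 5, 7]:

(1, 2): arr[1]=6 > arr[2]=5

Total inversions: 1

The array has 1 inversion(s): (1,2). Each pair (i,j) satisfies i < j and arr[i] > arr[j].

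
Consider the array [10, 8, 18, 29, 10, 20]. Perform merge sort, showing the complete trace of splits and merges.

Merge sort trace:

Split: [10, 8, 18, 29, 10, 20] -> [10, 8, 18] and [29, 10, 20]
  Split: [10, 8, 18] -> [10] and [8, 18]
    Split: [8, 18] -> [8] and [18]
    Merge: [8] + [18] -> [8, 18]
  Merge: [10] + [8, 18] -> [8, 10, 18]
  Split: [29, 10, 20] -> [29] and [10, 20]
    Split: [10, 20] -> [10] and [20]
    Merge: [10] + [20] -> [10, 20]
  Merge: [29] + [10, 20] -> [10, 20, 29]
Merge: [8, 10, 18] + [10, 20, 29] -> [8, 10, 10, 18, 20, 29]

Final sorted array: [8, 10, 10, 18, 20, 29]

The merge sort proceeds by recursively splitting the array and merging sorted halves.
After all merges, the sorted array is [8, 10, 10, 18, 20, 29].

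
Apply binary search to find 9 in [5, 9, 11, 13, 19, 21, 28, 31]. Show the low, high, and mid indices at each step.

Binary search for 9 in [5, 9, 11, 13, 19, 21, 28, 31]:

lo=0, hi=7, mid=3, arr[mid]=13 -> 13 > 9, search left half
lo=0, hi=2, mid=1, arr[mid]=9 -> Found target at index 1!

Binary search finds 9 at index 1 after 2 comparisons. The search repeatedly halves the search space by comparing with the middle element.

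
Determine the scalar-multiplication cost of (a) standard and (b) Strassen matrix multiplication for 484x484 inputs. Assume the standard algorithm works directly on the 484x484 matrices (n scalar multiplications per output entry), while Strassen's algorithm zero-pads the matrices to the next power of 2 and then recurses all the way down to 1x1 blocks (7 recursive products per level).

Matrix multiplication for 484x484 matrices:

Strassen's algorithm requires power-of-2 dimensions. Pad 484x484 to 512x512 (next power of 2).

Standard algorithm: 484^3 = 113379904 multiplications
Strassen's algorithm: 7^(log2(512)) = 7^9 = 40353607 multiplications
Savings: 113379904 - 40353607 = 73026297 multiplications

Standard: 113379904 multiplications (484^3). Strassen: 40353607 multiplications (7^9, after padding to 512x512). Strassen reduces 8 recursive multiplications to 7 at each level.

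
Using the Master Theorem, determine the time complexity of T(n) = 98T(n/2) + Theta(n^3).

Master Theorem for T(n) = 98T(n/2) + O(n^3):

a = 98, b = 2, c = 3
log_b(a) = log_2(98) = 6.6147

Case 1: c = 3 < log_2(98) = 6.6147
T(n) = O(n^(log_2 98))

For T(n) = 98T(n/2) + O(n^3): log_2(98) = 6.6147. This is Case 1 of the Master Theorem (c < log_b(a), work dominated by leaves), giving O(n^(log_2 98)).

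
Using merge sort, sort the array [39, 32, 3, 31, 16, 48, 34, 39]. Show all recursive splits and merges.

Merge sort trace:

Split: [39, 32, 3, 31, 16, 48, 34, 39] -> [39, 32, 3, 31] and [16, 48, 34, 39]
  Split: [39, 32, 3, 31] -> [39, 32] and [3, 31]
    Split: [39, 32] -> [39] and [32]
    Merge: [39] + [32] -> [32, 39]
    Split: [3, 31] -> [3] and [31]
    Merge: [3] + [31] -> [3, 31]
  Merge: [32, 39] + [3, 31] -> [3, 31, 32, 39]
  Split: [16, 48, 34, 39] -> [16, 48] and [34, 39]
    Split: [16, 48] -> [16] and [48]
    Merge: [16] + [48] -> [16, 48]
    Split: [34, 39] -> [34] and [39]
    Merge: [34] + [39] -> [34, 39]
  Merge: [16, 48] + [34, 39] -> [16, 34, 39, 48]
Merge: [3, 31, 32, 39] + [16, 34, 39, 48] -> [3, 16, 31, 32, 34, 39, 39, 48]

Final sorted array: [3, 16, 31, 32, 34, 39, 39, 48]

The merge sort proceeds by recursively splitting the array and merging sorted halves.
After all merges, the sorted array is [3, 16, 31, 32, 34, 39, 39, 48].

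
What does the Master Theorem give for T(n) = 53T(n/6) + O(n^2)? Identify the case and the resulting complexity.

Master Theorem for T(n) = 53T(n/6) + O(n^2):

a = 53, b = 6, c = 2
log_b(a) = log_6(53) = 2.2159

Case 1: c = 2 < log_6(53) = 2.2159
T(n) = O(n^(log_6 53))

For T(n) = 53T(n/6) + O(n^2): log_6(53) = 2.2159. This is Case 1 of the Master Theorem (c < log_b(a), work dominated by leaves), giving O(n^(log_6 53)).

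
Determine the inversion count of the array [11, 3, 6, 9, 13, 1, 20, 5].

Finding inversions in [11, 3, 6, 9, 13, 1, 20, 5]:

(0, 1): arr[0]=11 > arr[1]=3
(0, 2): arr[0]=11 > arr[2]=6
(0, 3): arr[0]=11 > arr[3]=9
(0, 5): arr[0]=11 > arr[5]=1
(0, 7): arr[0]=11 > arr[7]=5
(1, 5): arr[1]=3 > arr[5]=1
(2, 5): arr[2]=6 > arr[5]=1
(2, 7): arr[2]=6 > arr[7]=5
(3, 5): arr[3]=9 > arr[5]=1
(3, 7): arr[3]=9 > arr[7]=5
(4, 5): arr[4]=13 > arr[5]=1
(4, 7): arr[4]=13 > arr[7]=5
(6, 7): arr[6]=20 > arr[7]=5

Total inversions: 13

The array has 13 inversion(s): (0,1), (0,2), (0,3), (0,5), (0,7), (1,5), (2,5), (2,7), (3,5), (3,7), (4,5), (4,7), (6,7). Each pair (i,j) satisfies i < j and arr[i] > arr[j].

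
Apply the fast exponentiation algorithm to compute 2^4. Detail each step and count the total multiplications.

Computing 2^4 by squaring (build up from 2^1; each line after the first costs one multiplication):

2^1 = 2
2^2 = (2^1)^2 = 2^2 = 4
2^4 = (2^2)^2 = 4^2 = 16

Result: 16
Multiplications needed: 2 (2 lines after 2^1)

2^4 = 16. Using exponentiation by squaring, this requires 2 multiplications. The key idea: if the exponent is even, square the half-power; if odd, multiply by the base once.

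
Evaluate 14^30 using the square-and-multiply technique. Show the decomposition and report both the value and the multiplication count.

Computing 14^30 by squaring (build up from 14^1; each line after the first costs one multiplication):

14^1 = 14
14^2 = (14^1)^2 = 14^2 = 196
14^3 = 14 * 14^2 = 14 * 196 = 2744
14^6 = (14^3)^2 = 2744^2 = 7529536
14^7 = 14 * 14^6 = 14 * 7529536 = 105413504
14^14 = (14^7)^2 = 105413504^2 = 11112006825558016
14^15 = 14 * 14^14 = 14 * 11112006825558016 = 155568095557812224
14^30 = (14^15)^2 = 155568095557812224^2 = 24201432355484595421941037243826176

Result: 24201432355484595421941037243826176
Multiplications needed: 7 (7 lines after 14^1)

14^30 = 24201432355484595421941037243826176. Using exponentiation by squaring, this requires 7 multiplications. The key idea: if the exponent is even, square the half-power; if odd, multiply by the base once.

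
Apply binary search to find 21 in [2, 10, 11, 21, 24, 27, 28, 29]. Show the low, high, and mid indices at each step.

Binary search for 21 in [2, 10, 11, 21, 24, 27, 28, 29]:

lo=0, hi=7, mid=3, arr[mid]=21 -> Found target at index 3!

Binary search finds 21 at index 3 after 1 comparisons. The search repeatedly halves the search space by comparing with the middle element.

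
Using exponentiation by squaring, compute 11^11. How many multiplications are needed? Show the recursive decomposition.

Computing 11^11 by squaring (build up from 11^1; each line after the first costs one multiplication):

11^1 = 11
11^2 = (11^1)^2 = 11^2 = 121
11^4 = (11^2)^2 = 121^2 = 14641
11^5 = 11 * 11^4 = 11 * 14641 = 161051
11^10 = (11^5)^2 = 161051^2 = 25937424601
11^11 = 11 * 11^10 = 11 * 25937424601 = 285311670611

Result: 285311670611
Multiplications needed: 5 (5 lines after 11^1)

11^11 = 285311670611. Using exponentiation by squaring, this requires 5 multiplications. The key idea: if the exponent is even, square the half-power; if odd, multiply by the base once.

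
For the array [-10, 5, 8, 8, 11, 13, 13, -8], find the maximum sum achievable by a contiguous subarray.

Using Kadane's algorithm on [-10, 5, 8, 8, 11, 13, 13, -8]:

Scanning through the array:
Position 1 (value 5): max_ending_here = 5, max_so_far = 5
Position 2 (value 8): max_ending_here = 13, max_so_far = 13
Position 3 (value 8): max_ending_here = 21, max_so_far = 21
Position 4 (value 11): max_ending_here = 32, max_so_far = 32
Position 5 (value 13): max_ending_here = 45, max_so_far = 45
Position 6 (value 13): max_ending_here = 58, max_so_far = 58
Position 7 (value -8): max_ending_here = 50, max_so_far = 58

Maximum subarray: [5, 8, 8, 11, 13, 13]
Maximum sum: 58

The maximum subarray is [5, 8, 8, 11, 13, 13] with sum 58. This subarray runs from index 1 to index 6.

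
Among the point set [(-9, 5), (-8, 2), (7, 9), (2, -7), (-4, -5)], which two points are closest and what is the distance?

Computing all pairwise distances among 5 points:

d((-9, 5), (-8, 2)) = 3.1623 <-- minimum
d((-9, 5), (7, 9)) = 16.4924
d((-9, 5), (2, -7)) = 16.2788
d((-9, 5), (-4, -5)) = 11.1803
d((-8, 2), (7, 9)) = 16.5529
d((-8, 2), (2, -7)) = 13.4536
d((-8, 2), (-4, -5)) = 8.0623
d((7, 9), (2, -7)) = 16.7631
d((7, 9), (-4, -5)) = 17.8045
d((2, -7), (-4, -5)) = 6.3246

Closest pair: (-9, 5) and (-8, 2) with distance 3.1623

The closest pair is (-9, 5) and (-8, 2) with Euclidean distance 3.1623. For 5 points, brute-force pairwise comparison is shown above. For large n, the divide-and-conquer algorithm (sort by x, recurse on halves, check the dividing strip) achieves O(n log n).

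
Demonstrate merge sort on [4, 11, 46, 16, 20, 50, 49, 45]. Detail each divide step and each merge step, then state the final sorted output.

Merge sort trace:

Split: [4, 11, 46, 16, 20, 50, 49, 45] -> [4, 11, 46, 16] and [20, 50, 49, 45]
  Split: [4, 11, 46, 16] -> [4, 11] and [46, 16]
    Split: [4, 11] -> [4] and [11]
    Merge: [4] + [11] -> [4, 11]
    Split: [46, 16] -> [46] and [16]
    Merge: [46] + [16] -> [16, 46]
  Merge: [4, 11] + [16, 46] -> [4, 11, 16, 46]
  Split: [20, 50, 49, 45] -> [20, 50] and [49, 45]
    Split: [20, 50] -> [20] and [50]
    Merge: [20] + [50] -> [20, 50]
    Split: [49, 45] -> [49] and [45]
    Merge: [49] + [45] -> [45, 49]
  Merge: [20, 50] + [45, 49] -> [20, 45, 49, 50]
Merge: [4, 11, 16, 46] + [20, 45, 49, 50] -> [4, 11, 16, 20, 45, 46, 49, 50]

Final sorted array: [4, 11, 16, 20, 45, 46, 49, 50]

The merge sort proceeds by recursively splitting the array and merging sorted halves.
After all merges, the sorted array is [4, 11, 16, 20, 45, 46, 49, 50].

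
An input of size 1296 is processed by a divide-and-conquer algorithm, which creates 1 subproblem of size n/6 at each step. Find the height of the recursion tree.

For divide and conquer with division factor 6:

Problem sizes at each level:
Level 0: 1296
Level 1: 216
Level 2: 36
Level 3: 6
Level 4: 1

The root is level 0 and the size-1 base case is level 4 (the tree spans levels 0 through 4, i.e. 5 levels counting the root), so the depth is the number of divisions: log_6(1296) = 4

The recursion tree depth is log_6(1296) = 4. At each level, the problem size is divided by 6, so it takes 4 divisions to reduce to a base case of size 1. The algorithm makes 1 recursive call at each level.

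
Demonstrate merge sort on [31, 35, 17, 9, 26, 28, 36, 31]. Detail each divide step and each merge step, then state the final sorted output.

Merge sort trace:

Split: [31, 35, 17, 9, 26, 28, 36, 31] -> [31, 35, 17, 9] and [26, 28, 36, 31]
  Split: [31, 35, 17, 9] -> [31, 35] and [17, 9]
    Split: [31, 35] -> [31] and [35]
    Merge: [31] + [35] -> [31, 35]
    Split: [17, 9] -> [17] and [9]
    Merge: [17] + [9] -> [9, 17]
  Merge: [31, 35] + [9, 17] -> [9, 17, 31, 35]
  Split: [26, 28, 36, 31] -> [26, 28] and [36, 31]
    Split: [26, 28] -> [26] and [28]
    Merge: [26] + [28] -> [26, 28]
    Split: [36, 31] -> [36] and [31]
    Merge: [36] + [31] -> [31, 36]
  Merge: [26, 28] + [31, 36] -> [26, 28, 31, 36]
Merge: [9, 17, 31, 35] + [26, 28, 31, 36] -> [9, 17, 26, 28, 31, 31, 35, 36]

Final sorted array: [9, 17, 26, 28, 31, 31, 35, 36]

The merge sort proceeds by recursively splitting the array and merging sorted halves.
After all merges, the sorted array is [9, 17, 26, 28, 31, 31, 35, 36].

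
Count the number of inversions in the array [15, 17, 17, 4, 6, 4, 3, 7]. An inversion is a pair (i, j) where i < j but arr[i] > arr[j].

Finding inversions in [15, 17, 17, 4, 6, 4, 3, 7]:

(0, 3): arr[0]=15 > arr[3]=4
(0, 4): arr[0]=15 > arr[4]=6
(0, 5): arr[0]=15 > arr[5]=4
(0, 6): arr[0]=15 > arr[6]=3
(0, 7): arr[0]=15 > arr[7]=7
(1, 3): arr[1]=17 > arr[3]=4
(1, 4): arr[1]=17 > arr[4]=6
(1, 5): arr[1]=17 > arr[5]=4
(1, 6): arr[1]=17 > arr[6]=3
(1, 7): arr[1]=17 > arr[7]=7
(2, 3): arr[2]=17 > arr[3]=4
(2, 4): arr[2]=17 > arr[4]=6
(2, 5): arr[2]=17 > arr[5]=4
(2, 6): arr[2]=17 > arr[6]=3
(2, 7): arr[2]=17 > arr[7]=7
(3, 6): arr[3]=4 > arr[6]=3
(4, 5): arr[4]=6 > arr[5]=4
(4, 6): arr[4]=6 > arr[6]=3
(5, 6): arr[5]=4 > arr[6]=3

Total inversions: 19

The array has 19 inversion(s): (0,3), (0,4), (0,5), (0,6), (0,7), (1,3), (1,4), (1,5), (1,6), (1,7), (2,3), (2,4), (2,5), (2,6), (2,7), (3,6), (4,5), (4,6), (5,6). Each pair (i,j) satisfies i < j and arr[i] > arr[j].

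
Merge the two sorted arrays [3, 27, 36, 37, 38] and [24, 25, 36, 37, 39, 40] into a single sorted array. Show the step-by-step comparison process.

Merging process:

Compare 3 vs 24: take 3 from left. Merged: [3]
Compare 27 vs 24: take 24 from right. Merged: [3, 24]
Compare 27 vs 25: take 25 from right. Merged: [3, 24, 25]
Compare 27 vs 36: take 27 from left. Merged: [3, 24, 25, 27]
Compare 36 vs 36: take 36 from left. Merged: [3, 24, 25, 27, 36]
Compare 37 vs 36: take 36 from right. Merged: [3, 24, 25, 27, 36, 36]
Compare 37 vs 37: take 37 from left. Merged: [3, 24, 25, 27, 36, 36, 37]
Compare 38 vs 37: take 37 from right. Merged: [3, 24, 25, 27, 36, 36, 37, 37]
Compare 38 vs 39: take 38 from left. Merged: [3, 24, 25, 27, 36, 36, 37, 37, 38]
Append remaining from right: [39, 40]. Merged: [3, 24, 25, 27, 36, 36, 37, 37, 38, 39, 40]

Final merged array: [3, 24, 25, 27, 36, 36, 37, 37, 38, 39, 40]
Total comparisons: 9

The merged array is [3, 24, 25, 27, 36, 36, 37, 37, 38, 39, 40], requiring 9 comparisons. The merge step runs in O(n) time where n is the total number of elements.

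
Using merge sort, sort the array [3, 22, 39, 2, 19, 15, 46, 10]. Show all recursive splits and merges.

Merge sort trace:

Split: [3, 22, 39, 2, 19, 15, 46, 10] -> [3, 22, 39, 2] and [19, 15, 46, 10]
  Split: [3, 22, 39, 2] -> [3, 22] and [39, 2]
    Split: [3, 22] -> [3] and [22]
    Merge: [3] + [22] -> [3, 22]
    Split: [39, 2] -> [39] and [2]
    Merge: [39] + [2] -> [2, 39]
  Merge: [3, 22] + [2, 39] -> [2, 3, 22, 39]
  Split: [19, 15, 46, 10] -> [19, 15] and [46, 10]
    Split: [19, 15] -> [19] and [15]
    Merge: [19] + [15] -> [15, 19]
    Split: [46, 10] -> [46] and [10]
    Merge: [46] + [10] -> [10, 46]
  Merge: [15, 19] + [10, 46] -> [10, 15, 19, 46]
Merge: [2, 3, 22, 39] + [10, 15, 19, 46] -> [2, 3, 10, 15, 19, 22, 39, 46]

Final sorted array: [2, 3, 10, 15, 19, 22, 39, 46]

The merge sort proceeds by recursively splitting the array and merging sorted halves.
After all merges, the sorted array is [2, 3, 10, 15, 19, 22, 39, 46].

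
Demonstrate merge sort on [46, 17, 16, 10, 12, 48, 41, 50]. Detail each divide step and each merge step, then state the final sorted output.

Merge sort trace:

Split: [46, 17, 16, 10, 12, 48, 41, 50] -> [46, 17, 16, 10] and [12, 48, 41, 50]
  Split: [46, 17, 16, 10] -> [46, 17] and [16, 10]
    Split: [46, 17] -> [46] and [17]
    Merge: [46] + [17] -> [17, 46]
    Split: [16, 10] -> [16] and [10]
    Merge: [16] + [10] -> [10, 16]
  Merge: [17, 46] + [10, 16] -> [10, 16, 17, 46]
  Split: [12, 48, 41, 50] -> [12, 48] and [41, 50]
    Split: [12, 48] -> [12] and [48]
    Merge: [12] + [48] -> [12, 48]
    Split: [41, 50] -> [41] and [50]
    Merge: [41] + [50] -> [41, 50]
  Merge: [12, 48] + [41, 50] -> [12, 41, 48, 50]
Merge: [10, 16, 17, 46] + [12, 41, 48, 50] -> [10, 12, 16, 17, 41, 46, 48, 50]

Final sorted array: [10, 12, 16, 17, 41, 46, 48, 50]

The merge sort proceeds by recursively splitting the array and merging sorted halves.
After all merges, the sorted array is [10, 12, 16, 17, 41, 46, 48, 50].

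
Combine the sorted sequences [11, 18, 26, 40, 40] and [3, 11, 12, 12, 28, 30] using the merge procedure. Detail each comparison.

Merging process:

Compare 11 vs 3: take 3 from right. Merged: [3]
Compare 11 vs 11: take 11 from left. Merged: [3, 11]
Compare 18 vs 11: take 11 from right. Merged: [3, 11, 11]
Compare 18 vs 12: take 12 from right. Merged: [3, 11, 11, 12]
Compare 18 vs 12: take 12 from right. Merged: [3, 11, 11, 12, 12]
Compare 18 vs 28: take 18 from left. Merged: [3, 11, 11, 12, 12, 18]
Compare 26 vs 28: take 26 from left. Merged: [3, 11, 11, 12, 12, 18, 26]
Compare 40 vs 28: take 28 from right. Merged: [3, 11, 11, 12, 12, 18, 26, 28]
Compare 40 vs 30: take 30 from right. Merged: [3, 11, 11, 12, 12, 18, 26, 28, 30]
Append remaining from left: [40, 40]. Merged: [3, 11, 11, 12, 12, 18, 26, 28, 30, 40, 40]

Final merged array: [3, 11, 11, 12, 12, 18, 26, 28, 30, 40, 40]
Total comparisons: 9

The merged array is [3, 11, 11, 12, 12, 18, 26, 28, 30, 40, 40], requiring 9 comparisons. The merge step runs in O(n) time where n is the total number of elements.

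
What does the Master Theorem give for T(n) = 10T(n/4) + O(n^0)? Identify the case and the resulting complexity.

Master Theorem for T(n) = 10T(n/4) + O(n^0):

a = 10, b = 4, c = 0
log_b(a) = log_4(10) = 1.6610

Case 1: c = 0 < log_4(10) = 1.6610
T(n) = O(n^(log_4 10))

For T(n) = 10T(n/4) + O(n^0): log_4(10) = 1.6610. This is Case 1 of the Master Theorem (c < log_b(a), work dominated by leaves), giving O(n^(log_4 10)).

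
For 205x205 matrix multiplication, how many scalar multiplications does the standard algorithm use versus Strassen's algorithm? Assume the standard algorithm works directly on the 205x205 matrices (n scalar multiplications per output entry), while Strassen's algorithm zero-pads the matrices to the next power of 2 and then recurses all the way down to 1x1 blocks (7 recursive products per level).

Matrix multiplication for 205x205 matrices:

Strassen's algorithm requires power-of-2 dimensions. Pad 205x205 to 256x256 (next power of 2).

Standard algorithm: 205^3 = 8615125 multiplications
Strassen's algorithm: 7^(log2(256)) = 7^8 = 5764801 multiplications
Savings: 8615125 - 5764801 = 2850324 multiplications

Standard: 8615125 multiplications (205^3). Strassen: 5764801 multiplications (7^8, after padding to 256x256). Strassen reduces 8 recursive multiplications to 7 at each level.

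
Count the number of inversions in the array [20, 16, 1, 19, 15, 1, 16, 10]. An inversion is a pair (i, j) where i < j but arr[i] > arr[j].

Finding inversions in [20, 16, 1, 19, 15, 1, 16, 10]:

(0, 1): arr[0]=20 > arr[1]=16
(0, 2): arr[0]=20 > arr[2]=1
(0, 3): arr[0]=20 > arr[3]=19
(0, 4): arr[0]=20 > arr[4]=15
(0, 5): arr[0]=20 > arr[5]=1
(0, 6): arr[0]=20 > arr[6]=16
(0, 7): arr[0]=20 > arr[7]=10
(1, 2): arr[1]=16 > arr[2]=1
(1, 4): arr[1]=16 > arr[4]=15
(1, 5): arr[1]=16 > arr[5]=1
(1, 7): arr[1]=16 > arr[7]=10
(3, 4): arr[3]=19 > arr[4]=15
(3, 5): arr[3]=19 > arr[5]=1
(3, 6): arr[3]=19 > arr[6]=16
(3, 7): arr[3]=19 > arr[7]=10
(4, 5): arr[4]=15 > arr[5]=1
(4, 7): arr[4]=15 > arr[7]=10
(6, 7): arr[6]=16 > arr[7]=10

Total inversions: 18

The array has 18 inversion(s): (0,1), (0,2), (0,3), (0,4), (0,5), (0,6), (0,7), (1,2), (1,4), (1,5), (1,7), (3,4), (3,5), (3,6), (3,7), (4,5), (4,7), (6,7). Each pair (i,j) satisfies i < j and arr[i] > arr[j].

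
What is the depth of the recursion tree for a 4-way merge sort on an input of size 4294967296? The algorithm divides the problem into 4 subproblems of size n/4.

For divide and conquer with division factor 4:

Problem sizes at each level:
Level 0: 4294967296
Level 1: 1073741824
Level 2: 268435456
Level 3: 67108864
Level 4: 16777216
Level 5: 4194304
Level 6: 1048576
Level 7: 262144
Level 8: 65536
Level 9: 16384
Level 10: 4096
Level 11: 1024
Level 12: 256
Level 13: 64
Level 14: 16
Level 15: 4
Level 16: 1

The root is level 0 and the size-1 base case is level 16 (the tree spans levels 0 through 16, i.e. 17 levels counting the root), so the depth is the number of divisions: log_4(4294967296) = 16

The recursion tree depth is log_4(4294967296) = 16. At each level, the problem size is divided by 4, so it takes 16 divisions to reduce to a base case of size 1. The algorithm makes 4 recursive calls at each level.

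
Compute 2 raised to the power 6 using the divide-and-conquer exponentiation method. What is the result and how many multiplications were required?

Computing 2^6 by squaring (build up from 2^1; each line after the first costs one multiplication):

2^1 = 2
2^2 = (2^1)^2 = 2^2 = 4
2^3 = 2 * 2^2 = 2 * 4 = 8
2^6 = (2^3)^2 = 8^2 = 64

Result: 64
Multiplications needed: 3 (3 lines after 2^1)

2^6 = 64. Using exponentiation by squaring, this requires 3 multiplications. The key idea: if the exponent is even, square the half-power; if odd, multiply by the base once.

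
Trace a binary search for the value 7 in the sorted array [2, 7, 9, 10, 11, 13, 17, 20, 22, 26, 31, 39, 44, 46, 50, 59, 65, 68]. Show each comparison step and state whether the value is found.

Binary search for 7 in [2, 7, 9, 10, 11, 13, 17, 20, 22, 26, 31, 39, 44, 46, 50, 59, 65, 68]:

lo=0, hi=17, mid=8, arr[mid]=22 -> 22 > 7, search left half
lo=0, hi=7, mid=3, arr[mid]=10 -> 10 > 7, search left half
lo=0, hi=2, mid=1, arr[mid]=7 -> Found target at index 1!

Binary search finds 7 at index 1 after 3 comparisons. The search repeatedly halves the search space by comparing with the middle element.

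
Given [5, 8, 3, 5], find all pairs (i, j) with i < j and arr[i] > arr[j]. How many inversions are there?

Finding inversions in [5, 8, 3, 5]:

(0, 2): arr[0]=5 > arr[2]=3
(1, 2): arr[1]=8 > arr[2]=3
(1, 3): arr[1]=8 > arr[3]=5

Total inversions: 3

The array has 3 inversion(s): (0,2), (1,2), (1,3). Each pair (i,j) satisfies i < j and arr[i] > arr[j].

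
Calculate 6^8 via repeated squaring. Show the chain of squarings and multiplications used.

Computing 6^8 by squaring (build up from 6^1; each line after the first costs one multiplication):

6^1 = 6
6^2 = (6^1)^2 = 6^2 = 36
6^4 = (6^2)^2 = 36^2 = 1296
6^8 = (6^4)^2 = 1296^2 = 1679616

Result: 1679616
Multiplications needed: 3 (3 lines after 6^1)

6^8 = 1679616. Using exponentiation by squaring, this requires 3 multiplications. The key idea: if the exponent is even, square the half-power; if odd, multiply by the base once.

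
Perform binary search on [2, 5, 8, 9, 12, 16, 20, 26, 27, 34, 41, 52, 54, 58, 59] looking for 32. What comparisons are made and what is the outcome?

Binary search for 32 in [2, 5, 8, 9, 12, 16, 20, 26, 27, 34, 41, 52, 54, 58, 59]:

lo=0, hi=14, mid=7, arr[mid]=26 -> 26 < 32, search right half
lo=8, hi=14, mid=11, arr[mid]=52 -> 52 > 32, search left half
lo=8, hi=10, mid=9, arr[mid]=34 -> 34 > 32, search left half
lo=8, hi=8, mid=8, arr[mid]=27 -> 27 < 32, search right half
lo=9 > hi=8, target 32 not found

Binary search determines that 32 is not in the array after 4 comparisons. The search space was exhausted without finding the target.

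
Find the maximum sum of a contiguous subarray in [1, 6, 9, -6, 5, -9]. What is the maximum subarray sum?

Using Kadane's algorithm on [1, 6, 9, -6, 5, -9]:

Scanning through the array:
Position 1 (value 6): max_ending_here = 7, max_so_far = 7
Position 2 (value 9): max_ending_here = 16, max_so_far = 16
Position 3 (value -6): max_ending_here = 10, max_so_far = 16
Position 4 (value 5): max_ending_here = 15, max_so_far = 16
Position 5 (value -9): max_ending_here = 6, max_so_far = 16

Maximum subarray: [1, 6, 9]
Maximum sum: 16

The maximum subarray is [1, 6, 9] with sum 16. This subarray runs from index 0 to index 2.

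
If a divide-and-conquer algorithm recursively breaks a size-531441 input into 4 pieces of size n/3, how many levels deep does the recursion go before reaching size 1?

For divide and conquer with division factor 3:

Problem sizes at each level:
Level 0: 531441
Level 1: 177147
Level 2: 59049
Level 3: 19683
Level 4: 6561
Level 5: 2187
Level 6: 729
Level 7: 243
Level 8: 81
Level 9: 27
Level 10: 9
Level 11: 3
Level 12: 1

The root is level 0 and the size-1 base case is level 12 (the tree spans levels 0 through 12, i.e. 13 levels counting the root), so the depth is the number of divisions: log_3(531441) = 12

The recursion tree depth is log_3(531441) = 12. At each level, the problem size is divided by 3, so it takes 12 divisions to reduce to a base case of size 1. The algorithm makes 4 recursive calls at each level.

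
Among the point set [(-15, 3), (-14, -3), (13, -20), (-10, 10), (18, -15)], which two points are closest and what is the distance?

Computing all pairwise distances among 5 points:

d((-15, 3), (-14, -3)) = 6.0828 <-- minimum
d((-15, 3), (13, -20)) = 36.2353
d((-15, 3), (-10, 10)) = 8.6023
d((-15, 3), (18, -15)) = 37.5899
d((-14, -3), (13, -20)) = 31.9061
d((-14, -3), (-10, 10)) = 13.6015
d((-14, -3), (18, -15)) = 34.176
d((13, -20), (-10, 10)) = 37.8021
d((13, -20), (18, -15)) = 7.0711
d((-10, 10), (18, -15)) = 37.5366

Closest pair: (-15, 3) and (-14, -3) with distance 6.0828

The closest pair is (-15, 3) and (-14, -3) with Euclidean distance 6.0828. For 5 points, brute-force pairwise comparison is shown above. For large n, the divide-and-conquer algorithm (sort by x, recurse on halves, check the dividing strip) achieves O(n log n).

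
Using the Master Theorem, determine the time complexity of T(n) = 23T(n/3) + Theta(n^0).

Master Theorem for T(n) = 23T(n/3) + O(n^0):

a = 23, b = 3, c = 0
log_b(a) = log_3(23) = 2.8540

Case 1: c = 0 < log_3(23) = 2.8540
T(n) = O(n^(log_3 23))

For T(n) = 23T(n/3) + O(n^0): log_3(23) = 2.8540. This is Case 1 of the Master Theorem (c < log_b(a), work dominated by leaves), giving O(n^(log_3 23)).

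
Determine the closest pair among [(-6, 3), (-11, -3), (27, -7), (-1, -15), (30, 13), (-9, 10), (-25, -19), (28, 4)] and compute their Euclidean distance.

Computing all pairwise distances among 8 points:

d((-6, 3), (-11, -3)) = 7.8102
d((-6, 3), (27, -7)) = 34.4819
d((-6, 3), (-1, -15)) = 18.6815
d((-6, 3), (30, 13)) = 37.3631
d((-6, 3), (-9, 10)) = 7.6158 <-- minimum
d((-6, 3), (-25, -19)) = 29.0689
d((-6, 3), (28, 4)) = 34.0147
d((-11, -3), (27, -7)) = 38.2099
d((-11, -3), (-1, -15)) = 15.6205
d((-11, -3), (30, 13)) = 44.0114
d((-11, -3), (-9, 10)) = 13.1529
d((-11, -3), (-25, -19)) = 21.2603
d((-11, -3), (28, 4)) = 39.6232
d((27, -7), (-1, -15)) = 29.1204
d((27, -7), (30, 13)) = 20.2237
d((27, -7), (-9, 10)) = 39.8121
d((27, -7), (-25, -19)) = 53.3667
d((27, -7), (28, 4)) = 11.0454
d((-1, -15), (30, 13)) = 41.7732
d((-1, -15), (-9, 10)) = 26.2488
d((-1, -15), (-25, -19)) = 24.3311
d((-1, -15), (28, 4)) = 34.6699
d((30, 13), (-9, 10)) = 39.1152
d((30, 13), (-25, -19)) = 63.6318
d((30, 13), (28, 4)) = 9.2195
d((-9, 10), (-25, -19)) = 33.121
d((-9, 10), (28, 4)) = 37.4833
d((-25, -19), (28, 4)) = 57.7754

Closest pair: (-6, 3) and (-9, 10) with distance 7.6158

The closest pair is (-6, 3) and (-9, 10) with Euclidean distance 7.6158. For 8 points, brute-force pairwise comparison is shown above. For large n, the divide-and-conquer algorithm (sort by x, recurse on halves, check the dividing strip) achieves O(n log n).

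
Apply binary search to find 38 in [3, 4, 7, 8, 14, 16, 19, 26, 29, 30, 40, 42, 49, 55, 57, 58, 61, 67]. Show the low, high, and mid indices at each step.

Binary search for 38 in [3, 4, 7, 8, 14, 16, 19, 26, 29, 30, 40, 42, 49, 55, 57, 58, 61, 67]:

lo=0, hi=17, mid=8, arr[mid]=29 -> 29 < 38, search right half
lo=9, hi=17, mid=13, arr[mid]=55 -> 55 > 38, search left half
lo=9, hi=12, mid=10, arr[mid]=40 -> 40 > 38, search left half
lo=9, hi=9, mid=9, arr[mid]=30 -> 30 < 38, search right half
lo=10 > hi=9, target 38 not found

Binary search determines that 38 is not in the array after 4 comparisons. The search space was exhausted without finding the target.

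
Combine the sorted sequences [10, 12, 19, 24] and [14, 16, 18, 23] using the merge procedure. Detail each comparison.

Merging process:

Compare 10 vs 14: take 10 from left. Merged: [10]
Compare 12 vs 14: take 12 from left. Merged: [10, 12]
Compare 19 vs 14: take 14 from right. Merged: [10, 12, 14]
Compare 19 vs 16: take 16 from right. Merged: [10, 12, 14, 16]
Compare 19 vs 18: take 18 from right. Merged: [10, 12, 14, 16, 18]
Compare 19 vs 23: take 19 from left. Merged: [10, 12, 14, 16, 18, 19]
Compare 24 vs 23: take 23 from right. Merged: [10, 12, 14, 16, 18, 19, 23]
Append remaining from left: [24]. Merged: [10, 12, 14, 16, 18, 19, 23, 24]

Final merged array: [10, 12, 14, 16, 18, 19, 23, 24]
Total comparisons: 7

The merged array is [10, 12, 14, 16, 18, 19, 23, 24], requiring 7 comparisons. The merge step runs in O(n) time where n is the total number of elements.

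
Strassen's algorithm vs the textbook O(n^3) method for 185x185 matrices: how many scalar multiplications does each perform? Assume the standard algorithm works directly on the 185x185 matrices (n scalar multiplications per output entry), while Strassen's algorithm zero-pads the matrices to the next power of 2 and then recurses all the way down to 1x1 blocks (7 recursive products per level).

Matrix multiplication for 185x185 matrices:

Strassen's algorithm requires power-of-2 dimensions. Pad 185x185 to 256x256 (next power of 2).

Standard algorithm: 185^3 = 6331625 multiplications
Strassen's algorithm: 7^(log2(256)) = 7^8 = 5764801 multiplications
Savings: 6331625 - 5764801 = 566824 multiplications

Standard: 6331625 multiplications (185^3). Strassen: 5764801 multiplications (7^8, after padding to 256x256). Strassen reduces 8 recursive multiplications to 7 at each level.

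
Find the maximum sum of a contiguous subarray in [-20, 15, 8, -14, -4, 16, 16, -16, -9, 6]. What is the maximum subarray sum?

Using Kadane's algorithm on [-20, 15, 8, -14, -4, 16, 16, -16, -9, 6]:

Scanning through the array:
Position 1 (value 15): max_ending_here = 15, max_so_far = 15
Position 2 (value 8): max_ending_here = 23, max_so_far = 23
Position 3 (value -14): max_ending_here = 9, max_so_far = 23
Position 4 (value -4): max_ending_here = 5, max_so_far = 23
Position 5 (value 16): max_ending_here = 21, max_so_far = 23
Position 6 (value 16): max_ending_here = 37, max_so_far = 37
Position 7 (value -16): max_ending_here = 21, max_so_far = 37
Position 8 (value -9): max_ending_here = 12, max_so_far = 37
Position 9 (value 6): max_ending_here = 18, max_so_far = 37

Maximum subarray: [15, 8, -14, -4, 16, 16]
Maximum sum: 37

The maximum subarray is [15, 8, -14, -4, 16, 16] with sum 37. This subarray runs from index 1 to index 6.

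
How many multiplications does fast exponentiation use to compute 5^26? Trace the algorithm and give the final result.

Computing 5^26 by squaring (build up from 5^1; each line after the first costs one multiplication):

5^1 = 5
5^2 = (5^1)^2 = 5^2 = 25
5^3 = 5 * 5^2 = 5 * 25 = 125
5^6 = (5^3)^2 = 125^2 = 15625
5^12 = (5^6)^2 = 15625^2 = 244140625
5^13 = 5 * 5^12 = 5 * 244140625 = 1220703125
5^26 = (5^13)^2 = 1220703125^2 = 1490116119384765625

Result: 1490116119384765625
Multiplications needed: 6 (6 lines after 5^1)

5^26 = 1490116119384765625. Using exponentiation by squaring, this requires 6 multiplications. The key idea: if the exponent is even, square the half-power; if odd, multiply by the base once.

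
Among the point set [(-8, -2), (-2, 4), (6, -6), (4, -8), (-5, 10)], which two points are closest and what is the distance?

Computing all pairwise distances among 5 points:

d((-8, -2), (-2, 4)) = 8.4853
d((-8, -2), (6, -6)) = 14.5602
d((-8, -2), (4, -8)) = 13.4164
d((-8, -2), (-5, 10)) = 12.3693
d((-2, 4), (6, -6)) = 12.8062
d((-2, 4), (4, -8)) = 13.4164
d((-2, 4), (-5, 10)) = 6.7082
d((6, -6), (4, -8)) = 2.8284 <-- minimum
d((6, -6), (-5, 10)) = 19.4165
d((4, -8), (-5, 10)) = 20.1246

Closest pair: (6, -6) and (4, -8) with distance 2.8284

The closest pair is (6, -6) and (4, -8) with Euclidean distance 2.8284. For 5 points, brute-force pairwise comparison is shown above. For large n, the divide-and-conquer algorithm (sort by x, recurse on halves, check the dividing strip) achieves O(n log n).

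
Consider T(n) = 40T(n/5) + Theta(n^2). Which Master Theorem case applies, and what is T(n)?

Master Theorem for T(n) = 40T(n/5) + O(n^2):

a = 40, b = 5, c = 2
log_b(a) = log_5(40) = 2.2920

Case 1: c = 2 < log_5(40) = 2.2920
T(n) = O(n^(log_5 40))

For T(n) = 40T(n/5) + O(n^2): log_5(40) = 2.2920. This is Case 1 of the Master Theorem (c < log_b(a), work dominated by leaves), giving O(n^(log_5 40)).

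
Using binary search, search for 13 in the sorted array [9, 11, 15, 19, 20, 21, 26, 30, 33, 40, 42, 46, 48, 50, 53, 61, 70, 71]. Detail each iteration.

Binary search for 13 in [9, 11, 15, 19, 20, 21, 26, 30, 33, 40, 42, 46, 48, 50, 53, 61, 70, 71]:

lo=0, hi=17, mid=8, arr[mid]=33 -> 33 > 13, search left half
lo=0, hi=7, mid=3, arr[mid]=19 -> 19 > 13, search left half
lo=0, hi=2, mid=1, arr[mid]=11 -> 11 < 13, search right half
lo=2, hi=2, mid=2, arr[mid]=15 -> 15 > 13, search left half
lo=2 > hi=1, target 13 not found

Binary search determines that 13 is not in the array after 4 comparisons. The search space was exhausted without finding the target.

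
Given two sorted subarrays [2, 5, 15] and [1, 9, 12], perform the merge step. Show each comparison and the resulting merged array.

Merging process:

Compare 2 vs 1: take 1 from right. Merged: [1]
Compare 2 vs 9: take 2 from left. Merged: [1, 2]
Compare 5 vs 9: take 5 from left. Merged: [1, 2, 5]
Compare 15 vs 9: take 9 from right. Merged: [1, 2, 5, 9]
Compare 15 vs 12: take 12 from right. Merged: [1, 2, 5, 9, 12]
Append remaining from left: [15]. Merged: [1, 2, 5, 9, 12, 15]

Final merged array: [1, 2, 5, 9, 12, 15]
Total comparisons: 5

The merged array is [1, 2, 5, 9, 12, 15], requiring 5 comparisons. The merge step runs in O(n) time where n is the total number of elements.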